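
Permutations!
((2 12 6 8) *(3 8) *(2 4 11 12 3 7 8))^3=(2 3)(4 6)(7 11)(8 12)=[0, 1, 3, 2, 6, 5, 4, 11, 12, 9, 10, 7, 8]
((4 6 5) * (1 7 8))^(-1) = (1 8 7)(4 5 6) = [0, 8, 2, 3, 5, 6, 4, 1, 7]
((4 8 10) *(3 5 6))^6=(10)=[0, 1, 2, 3, 4, 5, 6, 7, 8, 9, 10]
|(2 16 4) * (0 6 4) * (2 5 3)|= 7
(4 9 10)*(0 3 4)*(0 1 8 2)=(0 3 4 9 10 1 8 2)=[3, 8, 0, 4, 9, 5, 6, 7, 2, 10, 1]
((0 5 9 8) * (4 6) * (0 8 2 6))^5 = (0 4 6 2 9 5) = [4, 1, 9, 3, 6, 0, 2, 7, 8, 5]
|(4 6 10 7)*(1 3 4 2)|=7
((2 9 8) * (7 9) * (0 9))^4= (0 7 2 8 9)= [7, 1, 8, 3, 4, 5, 6, 2, 9, 0]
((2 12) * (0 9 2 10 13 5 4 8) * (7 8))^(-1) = (0 8 7 4 5 13 10 12 2 9) = [8, 1, 9, 3, 5, 13, 6, 4, 7, 0, 12, 11, 2, 10]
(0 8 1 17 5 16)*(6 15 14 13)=(0 8 1 17 5 16)(6 15 14 13)=[8, 17, 2, 3, 4, 16, 15, 7, 1, 9, 10, 11, 12, 6, 13, 14, 0, 5]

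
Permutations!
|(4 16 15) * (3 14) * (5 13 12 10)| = |(3 14)(4 16 15)(5 13 12 10)| = 12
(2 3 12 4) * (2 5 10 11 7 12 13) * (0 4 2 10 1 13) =(0 4 5 1 13 10 11 7 12 2 3) =[4, 13, 3, 0, 5, 1, 6, 12, 8, 9, 11, 7, 2, 10]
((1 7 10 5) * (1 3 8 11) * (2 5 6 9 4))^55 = (11) = [0, 1, 2, 3, 4, 5, 6, 7, 8, 9, 10, 11]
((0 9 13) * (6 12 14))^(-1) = (0 13 9)(6 14 12) = [13, 1, 2, 3, 4, 5, 14, 7, 8, 0, 10, 11, 6, 9, 12]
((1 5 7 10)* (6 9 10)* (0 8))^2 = [0, 7, 2, 3, 4, 6, 10, 9, 8, 1, 5] = (1 7 9)(5 6 10)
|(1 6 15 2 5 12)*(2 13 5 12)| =|(1 6 15 13 5 2 12)| =7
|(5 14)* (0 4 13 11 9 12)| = 6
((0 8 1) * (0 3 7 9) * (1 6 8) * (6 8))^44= [9, 0, 2, 1, 4, 5, 6, 3, 8, 7]= (0 9 7 3 1)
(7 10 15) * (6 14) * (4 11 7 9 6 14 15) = (4 11 7 10)(6 15 9) = [0, 1, 2, 3, 11, 5, 15, 10, 8, 6, 4, 7, 12, 13, 14, 9]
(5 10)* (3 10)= [0, 1, 2, 10, 4, 3, 6, 7, 8, 9, 5]= (3 10 5)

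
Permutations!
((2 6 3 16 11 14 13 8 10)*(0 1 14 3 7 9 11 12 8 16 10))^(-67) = (0 13 8 14 12 1 16)(2 9 10 7 3 6 11) = [13, 16, 9, 6, 4, 5, 11, 3, 14, 10, 7, 2, 1, 8, 12, 15, 0]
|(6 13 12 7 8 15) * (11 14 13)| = 8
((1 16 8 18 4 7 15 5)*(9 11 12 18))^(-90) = (1 15 4 12 9 16 5 7 18 11 8) = [0, 15, 2, 3, 12, 7, 6, 18, 1, 16, 10, 8, 9, 13, 14, 4, 5, 17, 11]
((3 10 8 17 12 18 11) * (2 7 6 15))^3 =[0, 1, 15, 17, 4, 5, 7, 2, 18, 9, 12, 8, 3, 13, 14, 6, 16, 11, 10] =(2 15 6 7)(3 17 11 8 18 10 12)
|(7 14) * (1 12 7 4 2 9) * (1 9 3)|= 7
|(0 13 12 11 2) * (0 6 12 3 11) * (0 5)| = 8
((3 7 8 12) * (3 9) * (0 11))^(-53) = [11, 1, 2, 8, 4, 5, 6, 12, 9, 7, 10, 0, 3] = (0 11)(3 8 9 7 12)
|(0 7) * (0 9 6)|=4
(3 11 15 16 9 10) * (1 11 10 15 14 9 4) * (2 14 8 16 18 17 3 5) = [0, 11, 14, 10, 1, 2, 6, 7, 16, 15, 5, 8, 12, 13, 9, 18, 4, 3, 17] = (1 11 8 16 4)(2 14 9 15 18 17 3 10 5)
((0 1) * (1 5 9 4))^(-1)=(0 1 4 9 5)=[1, 4, 2, 3, 9, 0, 6, 7, 8, 5]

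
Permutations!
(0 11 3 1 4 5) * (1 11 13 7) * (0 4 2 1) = (0 13 7)(1 2)(3 11)(4 5) = [13, 2, 1, 11, 5, 4, 6, 0, 8, 9, 10, 3, 12, 7]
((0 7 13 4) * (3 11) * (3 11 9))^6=(0 13)(4 7)=[13, 1, 2, 3, 7, 5, 6, 4, 8, 9, 10, 11, 12, 0]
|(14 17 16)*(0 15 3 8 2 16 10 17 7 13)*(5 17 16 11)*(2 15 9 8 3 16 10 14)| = 12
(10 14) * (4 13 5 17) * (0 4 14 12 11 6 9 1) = [4, 0, 2, 3, 13, 17, 9, 7, 8, 1, 12, 6, 11, 5, 10, 15, 16, 14] = (0 4 13 5 17 14 10 12 11 6 9 1)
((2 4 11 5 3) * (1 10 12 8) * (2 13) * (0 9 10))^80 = (0 10 8)(1 9 12)(2 11 3)(4 5 13) = [10, 9, 11, 2, 5, 13, 6, 7, 0, 12, 8, 3, 1, 4]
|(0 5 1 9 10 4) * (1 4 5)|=6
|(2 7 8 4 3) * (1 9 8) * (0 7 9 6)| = |(0 7 1 6)(2 9 8 4 3)| = 20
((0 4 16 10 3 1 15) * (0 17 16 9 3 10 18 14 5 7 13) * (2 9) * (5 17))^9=(0 13 7 5 15 1 3 9 2 4)(14 17 16 18)=[13, 3, 4, 9, 0, 15, 6, 5, 8, 2, 10, 11, 12, 7, 17, 1, 18, 16, 14]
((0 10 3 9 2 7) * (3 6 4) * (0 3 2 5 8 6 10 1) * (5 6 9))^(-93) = (10)(0 1)(2 5 6 7 8 4 3 9) = [1, 0, 5, 9, 3, 6, 7, 8, 4, 2, 10]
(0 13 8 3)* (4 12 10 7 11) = (0 13 8 3)(4 12 10 7 11) = [13, 1, 2, 0, 12, 5, 6, 11, 3, 9, 7, 4, 10, 8]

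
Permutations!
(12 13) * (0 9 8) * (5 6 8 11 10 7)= (0 9 11 10 7 5 6 8)(12 13)= [9, 1, 2, 3, 4, 6, 8, 5, 0, 11, 7, 10, 13, 12]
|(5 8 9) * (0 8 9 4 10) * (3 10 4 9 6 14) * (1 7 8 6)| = 5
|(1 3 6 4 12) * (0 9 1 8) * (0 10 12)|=|(0 9 1 3 6 4)(8 10 12)|=6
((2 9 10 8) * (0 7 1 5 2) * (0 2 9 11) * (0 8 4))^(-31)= (0 9 7 10 1 4 5)(2 8 11)= [9, 4, 8, 3, 5, 0, 6, 10, 11, 7, 1, 2]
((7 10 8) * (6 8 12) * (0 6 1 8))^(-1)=(0 6)(1 12 10 7 8)=[6, 12, 2, 3, 4, 5, 0, 8, 1, 9, 7, 11, 10]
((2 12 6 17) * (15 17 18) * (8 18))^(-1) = [0, 1, 17, 3, 4, 5, 12, 7, 6, 9, 10, 11, 2, 13, 14, 18, 16, 15, 8] = (2 17 15 18 8 6 12)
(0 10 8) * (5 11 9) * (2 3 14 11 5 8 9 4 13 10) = (0 2 3 14 11 4 13 10 9 8) = [2, 1, 3, 14, 13, 5, 6, 7, 0, 8, 9, 4, 12, 10, 11]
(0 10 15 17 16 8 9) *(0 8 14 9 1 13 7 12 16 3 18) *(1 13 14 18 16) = (0 10 15 17 3 16 18)(1 14 9 8 13 7 12) = [10, 14, 2, 16, 4, 5, 6, 12, 13, 8, 15, 11, 1, 7, 9, 17, 18, 3, 0]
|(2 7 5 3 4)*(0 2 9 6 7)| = 6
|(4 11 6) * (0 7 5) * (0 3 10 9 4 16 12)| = 11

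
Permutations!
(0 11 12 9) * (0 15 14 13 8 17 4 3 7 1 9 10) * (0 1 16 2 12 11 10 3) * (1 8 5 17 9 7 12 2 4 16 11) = [10, 7, 2, 12, 0, 17, 6, 11, 9, 15, 8, 1, 3, 5, 13, 14, 4, 16] = (0 10 8 9 15 14 13 5 17 16 4)(1 7 11)(3 12)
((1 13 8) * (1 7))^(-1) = (1 7 8 13) = [0, 7, 2, 3, 4, 5, 6, 8, 13, 9, 10, 11, 12, 1]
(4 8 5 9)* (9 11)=(4 8 5 11 9)=[0, 1, 2, 3, 8, 11, 6, 7, 5, 4, 10, 9]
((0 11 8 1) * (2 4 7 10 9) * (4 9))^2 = (0 8)(1 11)(4 10 7) = [8, 11, 2, 3, 10, 5, 6, 4, 0, 9, 7, 1]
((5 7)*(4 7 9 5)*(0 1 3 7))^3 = (0 7 1 4 3)(5 9) = [7, 4, 2, 0, 3, 9, 6, 1, 8, 5]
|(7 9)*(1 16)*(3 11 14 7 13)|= 6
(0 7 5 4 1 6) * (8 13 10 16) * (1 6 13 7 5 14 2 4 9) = (0 5 9 1 13 10 16 8 7 14 2 4 6) = [5, 13, 4, 3, 6, 9, 0, 14, 7, 1, 16, 11, 12, 10, 2, 15, 8]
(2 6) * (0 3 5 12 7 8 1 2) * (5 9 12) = (0 3 9 12 7 8 1 2 6) = [3, 2, 6, 9, 4, 5, 0, 8, 1, 12, 10, 11, 7]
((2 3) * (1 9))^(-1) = [0, 9, 3, 2, 4, 5, 6, 7, 8, 1] = (1 9)(2 3)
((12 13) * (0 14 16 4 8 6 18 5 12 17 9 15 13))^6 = (0 18 4)(5 8 14)(6 16 12)(9 13)(15 17) = [18, 1, 2, 3, 0, 8, 16, 7, 14, 13, 10, 11, 6, 9, 5, 17, 12, 15, 4]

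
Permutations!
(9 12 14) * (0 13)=[13, 1, 2, 3, 4, 5, 6, 7, 8, 12, 10, 11, 14, 0, 9]=(0 13)(9 12 14)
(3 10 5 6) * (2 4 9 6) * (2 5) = [0, 1, 4, 10, 9, 5, 3, 7, 8, 6, 2] = (2 4 9 6 3 10)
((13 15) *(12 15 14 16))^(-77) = [0, 1, 2, 3, 4, 5, 6, 7, 8, 9, 10, 11, 14, 12, 15, 16, 13] = (12 14 15 16 13)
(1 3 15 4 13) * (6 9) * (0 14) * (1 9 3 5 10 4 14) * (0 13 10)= (0 1 5)(3 15 14 13 9 6)(4 10)= [1, 5, 2, 15, 10, 0, 3, 7, 8, 6, 4, 11, 12, 9, 13, 14]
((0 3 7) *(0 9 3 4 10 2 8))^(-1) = (0 8 2 10 4)(3 9 7) = [8, 1, 10, 9, 0, 5, 6, 3, 2, 7, 4]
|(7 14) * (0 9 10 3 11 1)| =6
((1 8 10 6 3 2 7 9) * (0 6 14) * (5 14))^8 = (0 10 9 3 14 8 7 6 5 1 2) = [10, 2, 0, 14, 4, 1, 5, 6, 7, 3, 9, 11, 12, 13, 8]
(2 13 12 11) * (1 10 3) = (1 10 3)(2 13 12 11) = [0, 10, 13, 1, 4, 5, 6, 7, 8, 9, 3, 2, 11, 12]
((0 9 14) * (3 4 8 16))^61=(0 9 14)(3 4 8 16)=[9, 1, 2, 4, 8, 5, 6, 7, 16, 14, 10, 11, 12, 13, 0, 15, 3]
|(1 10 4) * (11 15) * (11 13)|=3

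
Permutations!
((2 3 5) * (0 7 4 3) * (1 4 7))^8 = (7)(0 4 5)(1 3 2) = [4, 3, 1, 2, 5, 0, 6, 7]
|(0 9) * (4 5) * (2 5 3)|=4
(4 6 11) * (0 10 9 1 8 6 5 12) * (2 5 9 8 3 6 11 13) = [10, 3, 5, 6, 9, 12, 13, 7, 11, 1, 8, 4, 0, 2] = (0 10 8 11 4 9 1 3 6 13 2 5 12)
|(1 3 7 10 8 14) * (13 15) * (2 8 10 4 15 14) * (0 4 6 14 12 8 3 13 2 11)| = 13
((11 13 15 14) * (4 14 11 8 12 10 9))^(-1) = (4 9 10 12 8 14)(11 15 13) = [0, 1, 2, 3, 9, 5, 6, 7, 14, 10, 12, 15, 8, 11, 4, 13]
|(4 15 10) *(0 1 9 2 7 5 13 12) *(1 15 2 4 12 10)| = 11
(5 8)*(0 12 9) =[12, 1, 2, 3, 4, 8, 6, 7, 5, 0, 10, 11, 9] =(0 12 9)(5 8)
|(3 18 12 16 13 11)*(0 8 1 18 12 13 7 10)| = 11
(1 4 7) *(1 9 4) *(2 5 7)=(2 5 7 9 4)=[0, 1, 5, 3, 2, 7, 6, 9, 8, 4]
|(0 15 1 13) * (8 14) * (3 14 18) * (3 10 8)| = |(0 15 1 13)(3 14)(8 18 10)| = 12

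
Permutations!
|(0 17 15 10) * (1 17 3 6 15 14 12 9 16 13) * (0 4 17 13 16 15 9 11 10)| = 30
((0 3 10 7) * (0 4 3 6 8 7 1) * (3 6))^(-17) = [1, 10, 2, 0, 7, 5, 4, 8, 6, 9, 3] = (0 1 10 3)(4 7 8 6)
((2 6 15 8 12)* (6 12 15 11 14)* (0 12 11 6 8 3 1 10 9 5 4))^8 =(0 1 11 5 15 12 10 14 4 3 2 9 8) =[1, 11, 9, 2, 3, 15, 6, 7, 0, 8, 14, 5, 10, 13, 4, 12]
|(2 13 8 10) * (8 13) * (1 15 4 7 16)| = |(1 15 4 7 16)(2 8 10)| = 15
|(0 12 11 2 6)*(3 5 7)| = 15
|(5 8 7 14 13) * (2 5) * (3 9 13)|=|(2 5 8 7 14 3 9 13)|=8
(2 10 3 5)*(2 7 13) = (2 10 3 5 7 13) = [0, 1, 10, 5, 4, 7, 6, 13, 8, 9, 3, 11, 12, 2]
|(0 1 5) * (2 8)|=|(0 1 5)(2 8)|=6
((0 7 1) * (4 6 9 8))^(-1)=(0 1 7)(4 8 9 6)=[1, 7, 2, 3, 8, 5, 4, 0, 9, 6]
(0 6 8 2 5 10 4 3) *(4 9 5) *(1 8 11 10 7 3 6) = (0 1 8 2 4 6 11 10 9 5 7 3) = [1, 8, 4, 0, 6, 7, 11, 3, 2, 5, 9, 10]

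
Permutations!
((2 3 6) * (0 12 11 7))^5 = (0 12 11 7)(2 6 3) = [12, 1, 6, 2, 4, 5, 3, 0, 8, 9, 10, 7, 11]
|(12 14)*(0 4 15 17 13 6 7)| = 14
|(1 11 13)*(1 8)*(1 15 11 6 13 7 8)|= 12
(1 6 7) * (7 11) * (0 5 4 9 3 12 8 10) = [5, 6, 2, 12, 9, 4, 11, 1, 10, 3, 0, 7, 8] = (0 5 4 9 3 12 8 10)(1 6 11 7)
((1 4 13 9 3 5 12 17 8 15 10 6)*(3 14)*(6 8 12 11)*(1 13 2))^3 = (3 6 14 11 9 5 13)(12 17) = [0, 1, 2, 6, 4, 13, 14, 7, 8, 5, 10, 9, 17, 3, 11, 15, 16, 12]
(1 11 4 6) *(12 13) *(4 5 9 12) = (1 11 5 9 12 13 4 6) = [0, 11, 2, 3, 6, 9, 1, 7, 8, 12, 10, 5, 13, 4]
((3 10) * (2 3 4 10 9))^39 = [0, 1, 2, 3, 10, 5, 6, 7, 8, 9, 4] = (4 10)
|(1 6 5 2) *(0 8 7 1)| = 7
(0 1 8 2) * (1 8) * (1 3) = [8, 3, 0, 1, 4, 5, 6, 7, 2] = (0 8 2)(1 3)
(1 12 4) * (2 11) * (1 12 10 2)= (1 10 2 11)(4 12)= [0, 10, 11, 3, 12, 5, 6, 7, 8, 9, 2, 1, 4]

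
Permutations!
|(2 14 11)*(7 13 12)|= 3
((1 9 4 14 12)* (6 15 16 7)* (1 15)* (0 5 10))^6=(1 16 14)(4 6 15)(7 12 9)=[0, 16, 2, 3, 6, 5, 15, 12, 8, 7, 10, 11, 9, 13, 1, 4, 14]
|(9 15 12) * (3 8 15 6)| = |(3 8 15 12 9 6)| = 6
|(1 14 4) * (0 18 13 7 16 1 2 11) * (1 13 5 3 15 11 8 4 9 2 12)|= |(0 18 5 3 15 11)(1 14 9 2 8 4 12)(7 16 13)|= 42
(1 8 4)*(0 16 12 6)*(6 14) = (0 16 12 14 6)(1 8 4) = [16, 8, 2, 3, 1, 5, 0, 7, 4, 9, 10, 11, 14, 13, 6, 15, 12]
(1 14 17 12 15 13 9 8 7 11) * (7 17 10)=[0, 14, 2, 3, 4, 5, 6, 11, 17, 8, 7, 1, 15, 9, 10, 13, 16, 12]=(1 14 10 7 11)(8 17 12 15 13 9)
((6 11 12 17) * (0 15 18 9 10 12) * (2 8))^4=(0 10 11 9 6 18 17 15 12)=[10, 1, 2, 3, 4, 5, 18, 7, 8, 6, 11, 9, 0, 13, 14, 12, 16, 15, 17]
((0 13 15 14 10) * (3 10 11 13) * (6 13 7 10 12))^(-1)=[10, 1, 2, 0, 4, 5, 12, 11, 8, 9, 7, 14, 3, 6, 15, 13]=(0 10 7 11 14 15 13 6 12 3)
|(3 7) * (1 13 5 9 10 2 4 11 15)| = |(1 13 5 9 10 2 4 11 15)(3 7)| = 18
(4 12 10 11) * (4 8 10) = (4 12)(8 10 11) = [0, 1, 2, 3, 12, 5, 6, 7, 10, 9, 11, 8, 4]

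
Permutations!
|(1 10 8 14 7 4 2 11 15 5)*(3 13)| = 10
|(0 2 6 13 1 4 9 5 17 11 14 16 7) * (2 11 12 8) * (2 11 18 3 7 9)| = 40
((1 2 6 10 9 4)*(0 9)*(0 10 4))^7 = [9, 4, 1, 3, 6, 5, 2, 7, 8, 0, 10] = (10)(0 9)(1 4 6 2)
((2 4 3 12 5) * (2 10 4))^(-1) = [0, 1, 2, 4, 10, 12, 6, 7, 8, 9, 5, 11, 3] = (3 4 10 5 12)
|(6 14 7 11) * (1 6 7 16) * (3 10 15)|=|(1 6 14 16)(3 10 15)(7 11)|=12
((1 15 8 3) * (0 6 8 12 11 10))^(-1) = (0 10 11 12 15 1 3 8 6) = [10, 3, 2, 8, 4, 5, 0, 7, 6, 9, 11, 12, 15, 13, 14, 1]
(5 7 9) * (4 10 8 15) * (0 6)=(0 6)(4 10 8 15)(5 7 9)=[6, 1, 2, 3, 10, 7, 0, 9, 15, 5, 8, 11, 12, 13, 14, 4]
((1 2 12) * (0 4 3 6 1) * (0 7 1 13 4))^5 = [0, 2, 12, 6, 3, 5, 13, 1, 8, 9, 10, 11, 7, 4] = (1 2 12 7)(3 6 13 4)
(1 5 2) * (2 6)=(1 5 6 2)=[0, 5, 1, 3, 4, 6, 2]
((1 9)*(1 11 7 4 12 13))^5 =(1 12 7 9 13 4 11) =[0, 12, 2, 3, 11, 5, 6, 9, 8, 13, 10, 1, 7, 4]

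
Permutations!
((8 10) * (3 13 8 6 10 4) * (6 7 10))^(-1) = (3 4 8 13)(7 10) = [0, 1, 2, 4, 8, 5, 6, 10, 13, 9, 7, 11, 12, 3]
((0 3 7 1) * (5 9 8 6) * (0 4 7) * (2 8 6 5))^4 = (1 4 7)(2 6 9 5 8) = [0, 4, 6, 3, 7, 8, 9, 1, 2, 5]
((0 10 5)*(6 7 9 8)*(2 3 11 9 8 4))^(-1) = (0 5 10)(2 4 9 11 3)(6 8 7) = [5, 1, 4, 2, 9, 10, 8, 6, 7, 11, 0, 3]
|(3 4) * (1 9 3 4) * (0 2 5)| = 3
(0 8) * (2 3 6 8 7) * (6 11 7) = (0 6 8)(2 3 11 7) = [6, 1, 3, 11, 4, 5, 8, 2, 0, 9, 10, 7]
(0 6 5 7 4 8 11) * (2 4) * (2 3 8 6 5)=(0 5 7 3 8 11)(2 4 6)=[5, 1, 4, 8, 6, 7, 2, 3, 11, 9, 10, 0]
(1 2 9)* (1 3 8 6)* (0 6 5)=(0 6 1 2 9 3 8 5)=[6, 2, 9, 8, 4, 0, 1, 7, 5, 3]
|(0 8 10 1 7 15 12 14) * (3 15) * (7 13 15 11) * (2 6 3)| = |(0 8 10 1 13 15 12 14)(2 6 3 11 7)| = 40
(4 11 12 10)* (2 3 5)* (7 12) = (2 3 5)(4 11 7 12 10) = [0, 1, 3, 5, 11, 2, 6, 12, 8, 9, 4, 7, 10]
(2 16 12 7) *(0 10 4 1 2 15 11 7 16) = (0 10 4 1 2)(7 15 11)(12 16) = [10, 2, 0, 3, 1, 5, 6, 15, 8, 9, 4, 7, 16, 13, 14, 11, 12]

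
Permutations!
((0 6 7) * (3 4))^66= [0, 1, 2, 3, 4, 5, 6, 7]= (7)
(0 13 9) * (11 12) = [13, 1, 2, 3, 4, 5, 6, 7, 8, 0, 10, 12, 11, 9] = (0 13 9)(11 12)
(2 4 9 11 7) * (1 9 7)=(1 9 11)(2 4 7)=[0, 9, 4, 3, 7, 5, 6, 2, 8, 11, 10, 1]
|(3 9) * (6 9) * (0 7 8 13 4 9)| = 8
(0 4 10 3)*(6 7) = [4, 1, 2, 0, 10, 5, 7, 6, 8, 9, 3] = (0 4 10 3)(6 7)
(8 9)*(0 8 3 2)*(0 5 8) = (2 5 8 9 3) = [0, 1, 5, 2, 4, 8, 6, 7, 9, 3]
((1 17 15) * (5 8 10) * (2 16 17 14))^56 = (1 2 17)(5 10 8)(14 16 15) = [0, 2, 17, 3, 4, 10, 6, 7, 5, 9, 8, 11, 12, 13, 16, 14, 15, 1]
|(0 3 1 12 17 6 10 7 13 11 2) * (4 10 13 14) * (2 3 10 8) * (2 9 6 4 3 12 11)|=15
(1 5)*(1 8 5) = [0, 1, 2, 3, 4, 8, 6, 7, 5] = (5 8)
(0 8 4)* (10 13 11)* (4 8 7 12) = [7, 1, 2, 3, 0, 5, 6, 12, 8, 9, 13, 10, 4, 11] = (0 7 12 4)(10 13 11)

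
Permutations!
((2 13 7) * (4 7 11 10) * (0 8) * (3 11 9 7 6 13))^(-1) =[8, 1, 7, 2, 10, 5, 4, 9, 0, 13, 11, 3, 12, 6] =(0 8)(2 7 9 13 6 4 10 11 3)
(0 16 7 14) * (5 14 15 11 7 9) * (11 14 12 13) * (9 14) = (0 16 14)(5 12 13 11 7 15 9) = [16, 1, 2, 3, 4, 12, 6, 15, 8, 5, 10, 7, 13, 11, 0, 9, 14]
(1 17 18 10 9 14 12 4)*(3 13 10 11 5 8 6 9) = (1 17 18 11 5 8 6 9 14 12 4)(3 13 10) = [0, 17, 2, 13, 1, 8, 9, 7, 6, 14, 3, 5, 4, 10, 12, 15, 16, 18, 11]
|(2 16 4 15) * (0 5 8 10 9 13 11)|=28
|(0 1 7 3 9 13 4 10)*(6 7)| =9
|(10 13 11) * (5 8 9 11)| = 6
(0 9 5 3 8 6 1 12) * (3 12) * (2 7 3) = [9, 2, 7, 8, 4, 12, 1, 3, 6, 5, 10, 11, 0] = (0 9 5 12)(1 2 7 3 8 6)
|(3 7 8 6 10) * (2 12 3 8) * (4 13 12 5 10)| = |(2 5 10 8 6 4 13 12 3 7)| = 10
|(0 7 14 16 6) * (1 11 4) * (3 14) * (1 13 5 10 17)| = |(0 7 3 14 16 6)(1 11 4 13 5 10 17)| = 42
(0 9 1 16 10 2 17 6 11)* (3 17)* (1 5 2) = (0 9 5 2 3 17 6 11)(1 16 10) = [9, 16, 3, 17, 4, 2, 11, 7, 8, 5, 1, 0, 12, 13, 14, 15, 10, 6]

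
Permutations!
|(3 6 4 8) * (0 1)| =|(0 1)(3 6 4 8)| =4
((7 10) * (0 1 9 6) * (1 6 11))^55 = (0 6)(1 9 11)(7 10) = [6, 9, 2, 3, 4, 5, 0, 10, 8, 11, 7, 1]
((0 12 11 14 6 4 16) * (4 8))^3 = (0 14 4 12 6 16 11 8) = [14, 1, 2, 3, 12, 5, 16, 7, 0, 9, 10, 8, 6, 13, 4, 15, 11]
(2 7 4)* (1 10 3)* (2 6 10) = [0, 2, 7, 1, 6, 5, 10, 4, 8, 9, 3] = (1 2 7 4 6 10 3)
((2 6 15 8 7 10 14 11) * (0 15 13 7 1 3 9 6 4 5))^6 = [6, 10, 1, 14, 3, 9, 2, 5, 7, 11, 0, 8, 12, 4, 15, 13] = (0 6 2 1 10)(3 14 15 13 4)(5 9 11 8 7)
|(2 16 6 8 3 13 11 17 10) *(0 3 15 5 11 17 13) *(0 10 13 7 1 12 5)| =|(0 3 10 2 16 6 8 15)(1 12 5 11 7)(13 17)| =40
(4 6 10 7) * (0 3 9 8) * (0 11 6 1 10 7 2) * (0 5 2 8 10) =(0 3 9 10 8 11 6 7 4 1)(2 5) =[3, 0, 5, 9, 1, 2, 7, 4, 11, 10, 8, 6]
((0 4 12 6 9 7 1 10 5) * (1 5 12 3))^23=(0 1 6 5 3 12 7 4 10 9)=[1, 6, 2, 12, 10, 3, 5, 4, 8, 0, 9, 11, 7]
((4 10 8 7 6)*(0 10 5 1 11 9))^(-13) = (0 1 6 10 11 4 8 9 5 7) = [1, 6, 2, 3, 8, 7, 10, 0, 9, 5, 11, 4]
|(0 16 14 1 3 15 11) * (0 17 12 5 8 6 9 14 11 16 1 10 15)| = |(0 1 3)(5 8 6 9 14 10 15 16 11 17 12)| = 33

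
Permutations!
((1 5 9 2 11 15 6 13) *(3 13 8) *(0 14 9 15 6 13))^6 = (0 8 11 9)(1 15)(2 14 3 6)(5 13) = [8, 15, 14, 6, 4, 13, 2, 7, 11, 0, 10, 9, 12, 5, 3, 1]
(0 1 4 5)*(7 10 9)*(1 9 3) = (0 9 7 10 3 1 4 5) = [9, 4, 2, 1, 5, 0, 6, 10, 8, 7, 3]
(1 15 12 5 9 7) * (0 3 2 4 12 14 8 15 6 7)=[3, 6, 4, 2, 12, 9, 7, 1, 15, 0, 10, 11, 5, 13, 8, 14]=(0 3 2 4 12 5 9)(1 6 7)(8 15 14)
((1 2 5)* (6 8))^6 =(8) =[0, 1, 2, 3, 4, 5, 6, 7, 8]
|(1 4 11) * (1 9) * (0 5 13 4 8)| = 8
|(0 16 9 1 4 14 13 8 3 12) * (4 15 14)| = 10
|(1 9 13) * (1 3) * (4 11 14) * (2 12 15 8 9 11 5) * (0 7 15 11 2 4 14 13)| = 30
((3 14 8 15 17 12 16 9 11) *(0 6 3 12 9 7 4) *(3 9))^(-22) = (0 9 12 7)(3 15 14 17 8)(4 6 11 16) = [9, 1, 2, 15, 6, 5, 11, 0, 3, 12, 10, 16, 7, 13, 17, 14, 4, 8]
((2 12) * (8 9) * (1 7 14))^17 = (1 14 7)(2 12)(8 9) = [0, 14, 12, 3, 4, 5, 6, 1, 9, 8, 10, 11, 2, 13, 7]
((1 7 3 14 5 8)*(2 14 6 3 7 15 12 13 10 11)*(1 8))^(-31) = (1 11 15 2 12 14 13 5 10)(3 6) = [0, 11, 12, 6, 4, 10, 3, 7, 8, 9, 1, 15, 14, 5, 13, 2]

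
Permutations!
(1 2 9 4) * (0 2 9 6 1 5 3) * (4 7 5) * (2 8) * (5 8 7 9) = [7, 5, 6, 0, 4, 3, 1, 8, 2, 9] = (9)(0 7 8 2 6 1 5 3)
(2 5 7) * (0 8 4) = (0 8 4)(2 5 7) = [8, 1, 5, 3, 0, 7, 6, 2, 4]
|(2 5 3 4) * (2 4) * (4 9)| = 6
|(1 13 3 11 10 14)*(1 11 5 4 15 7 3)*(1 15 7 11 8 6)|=|(1 13 15 11 10 14 8 6)(3 5 4 7)|=8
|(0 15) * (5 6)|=2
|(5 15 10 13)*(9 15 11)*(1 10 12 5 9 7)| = |(1 10 13 9 15 12 5 11 7)| = 9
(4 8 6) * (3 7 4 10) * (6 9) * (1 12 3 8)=(1 12 3 7 4)(6 10 8 9)=[0, 12, 2, 7, 1, 5, 10, 4, 9, 6, 8, 11, 3]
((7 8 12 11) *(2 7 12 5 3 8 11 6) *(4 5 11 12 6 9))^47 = (2 8 4 7 11 5 12 6 3 9) = [0, 1, 8, 9, 7, 12, 3, 11, 4, 2, 10, 5, 6]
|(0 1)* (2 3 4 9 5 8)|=6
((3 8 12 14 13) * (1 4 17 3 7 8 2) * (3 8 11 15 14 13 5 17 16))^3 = [0, 3, 16, 4, 2, 12, 6, 14, 7, 9, 10, 5, 11, 15, 8, 17, 1, 13] = (1 3 4 2 16)(5 12 11)(7 14 8)(13 15 17)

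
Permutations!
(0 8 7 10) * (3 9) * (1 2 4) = (0 8 7 10)(1 2 4)(3 9) = [8, 2, 4, 9, 1, 5, 6, 10, 7, 3, 0]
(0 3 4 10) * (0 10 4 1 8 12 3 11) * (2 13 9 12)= [11, 8, 13, 1, 4, 5, 6, 7, 2, 12, 10, 0, 3, 9]= (0 11)(1 8 2 13 9 12 3)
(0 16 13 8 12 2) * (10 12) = (0 16 13 8 10 12 2) = [16, 1, 0, 3, 4, 5, 6, 7, 10, 9, 12, 11, 2, 8, 14, 15, 13]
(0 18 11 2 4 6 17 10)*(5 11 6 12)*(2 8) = (0 18 6 17 10)(2 4 12 5 11 8) = [18, 1, 4, 3, 12, 11, 17, 7, 2, 9, 0, 8, 5, 13, 14, 15, 16, 10, 6]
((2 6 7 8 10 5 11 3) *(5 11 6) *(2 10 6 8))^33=(11)(2 6 5 7 8)=[0, 1, 6, 3, 4, 7, 5, 8, 2, 9, 10, 11]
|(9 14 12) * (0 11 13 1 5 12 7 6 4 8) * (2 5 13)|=22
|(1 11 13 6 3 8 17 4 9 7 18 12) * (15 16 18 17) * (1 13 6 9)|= |(1 11 6 3 8 15 16 18 12 13 9 7 17 4)|= 14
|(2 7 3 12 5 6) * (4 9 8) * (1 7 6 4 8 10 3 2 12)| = 10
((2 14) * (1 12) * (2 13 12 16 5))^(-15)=(1 12 13 14 2 5 16)=[0, 12, 5, 3, 4, 16, 6, 7, 8, 9, 10, 11, 13, 14, 2, 15, 1]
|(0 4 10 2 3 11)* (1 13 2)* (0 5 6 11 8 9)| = |(0 4 10 1 13 2 3 8 9)(5 6 11)| = 9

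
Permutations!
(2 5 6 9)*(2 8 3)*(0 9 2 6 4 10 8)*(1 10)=(0 9)(1 10 8 3 6 2 5 4)=[9, 10, 5, 6, 1, 4, 2, 7, 3, 0, 8]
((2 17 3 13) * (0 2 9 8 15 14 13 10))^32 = (0 17 10 2 3)(8 14 9 15 13) = [17, 1, 3, 0, 4, 5, 6, 7, 14, 15, 2, 11, 12, 8, 9, 13, 16, 10]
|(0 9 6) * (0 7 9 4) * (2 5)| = |(0 4)(2 5)(6 7 9)| = 6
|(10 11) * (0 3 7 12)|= 4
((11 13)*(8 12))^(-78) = [0, 1, 2, 3, 4, 5, 6, 7, 8, 9, 10, 11, 12, 13] = (13)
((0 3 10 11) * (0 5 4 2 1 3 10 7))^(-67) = (0 2 10 1 11 3 5 7 4) = [2, 11, 10, 5, 0, 7, 6, 4, 8, 9, 1, 3]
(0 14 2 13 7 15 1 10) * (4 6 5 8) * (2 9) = (0 14 9 2 13 7 15 1 10)(4 6 5 8) = [14, 10, 13, 3, 6, 8, 5, 15, 4, 2, 0, 11, 12, 7, 9, 1]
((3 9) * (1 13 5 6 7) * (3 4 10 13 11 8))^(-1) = [0, 7, 2, 8, 9, 13, 5, 6, 11, 3, 4, 1, 12, 10] = (1 7 6 5 13 10 4 9 3 8 11)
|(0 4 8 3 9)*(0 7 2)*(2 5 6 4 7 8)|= 6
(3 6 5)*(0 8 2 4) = (0 8 2 4)(3 6 5) = [8, 1, 4, 6, 0, 3, 5, 7, 2]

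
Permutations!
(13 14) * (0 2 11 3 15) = (0 2 11 3 15)(13 14) = [2, 1, 11, 15, 4, 5, 6, 7, 8, 9, 10, 3, 12, 14, 13, 0]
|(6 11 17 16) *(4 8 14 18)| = |(4 8 14 18)(6 11 17 16)| = 4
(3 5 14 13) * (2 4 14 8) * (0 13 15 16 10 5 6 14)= (0 13 3 6 14 15 16 10 5 8 2 4)= [13, 1, 4, 6, 0, 8, 14, 7, 2, 9, 5, 11, 12, 3, 15, 16, 10]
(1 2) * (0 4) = (0 4)(1 2) = [4, 2, 1, 3, 0]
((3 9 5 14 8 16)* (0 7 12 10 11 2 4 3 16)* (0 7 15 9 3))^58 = [2, 1, 10, 3, 11, 15, 6, 14, 5, 0, 7, 12, 8, 13, 9, 4, 16] = (16)(0 2 10 7 14 9)(4 11 12 8 5 15)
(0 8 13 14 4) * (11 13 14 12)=(0 8 14 4)(11 13 12)=[8, 1, 2, 3, 0, 5, 6, 7, 14, 9, 10, 13, 11, 12, 4]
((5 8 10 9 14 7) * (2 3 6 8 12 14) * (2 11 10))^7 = [0, 1, 8, 2, 4, 7, 3, 14, 6, 11, 9, 10, 5, 13, 12] = (2 8 6 3)(5 7 14 12)(9 11 10)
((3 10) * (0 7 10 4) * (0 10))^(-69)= (10)(0 7)= [7, 1, 2, 3, 4, 5, 6, 0, 8, 9, 10]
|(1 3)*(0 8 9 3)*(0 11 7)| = 7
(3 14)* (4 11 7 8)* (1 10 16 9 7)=(1 10 16 9 7 8 4 11)(3 14)=[0, 10, 2, 14, 11, 5, 6, 8, 4, 7, 16, 1, 12, 13, 3, 15, 9]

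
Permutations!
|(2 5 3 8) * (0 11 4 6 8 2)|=15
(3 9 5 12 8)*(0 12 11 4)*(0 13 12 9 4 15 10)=(0 9 5 11 15 10)(3 4 13 12 8)=[9, 1, 2, 4, 13, 11, 6, 7, 3, 5, 0, 15, 8, 12, 14, 10]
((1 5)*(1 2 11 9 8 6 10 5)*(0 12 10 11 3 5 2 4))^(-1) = (0 4 5 3 2 10 12)(6 8 9 11) = [4, 1, 10, 2, 5, 3, 8, 7, 9, 11, 12, 6, 0]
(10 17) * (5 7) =[0, 1, 2, 3, 4, 7, 6, 5, 8, 9, 17, 11, 12, 13, 14, 15, 16, 10] =(5 7)(10 17)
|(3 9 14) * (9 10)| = |(3 10 9 14)| = 4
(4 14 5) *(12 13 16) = (4 14 5)(12 13 16) = [0, 1, 2, 3, 14, 4, 6, 7, 8, 9, 10, 11, 13, 16, 5, 15, 12]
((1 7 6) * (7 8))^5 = (1 8 7 6) = [0, 8, 2, 3, 4, 5, 1, 6, 7]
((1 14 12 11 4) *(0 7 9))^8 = (0 9 7)(1 11 14 4 12) = [9, 11, 2, 3, 12, 5, 6, 0, 8, 7, 10, 14, 1, 13, 4]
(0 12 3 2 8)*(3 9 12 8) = (0 8)(2 3)(9 12) = [8, 1, 3, 2, 4, 5, 6, 7, 0, 12, 10, 11, 9]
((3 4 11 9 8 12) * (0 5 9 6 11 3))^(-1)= (0 12 8 9 5)(3 4)(6 11)= [12, 1, 2, 4, 3, 0, 11, 7, 9, 5, 10, 6, 8]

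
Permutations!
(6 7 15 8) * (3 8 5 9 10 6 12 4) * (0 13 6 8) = (0 13 6 7 15 5 9 10 8 12 4 3) = [13, 1, 2, 0, 3, 9, 7, 15, 12, 10, 8, 11, 4, 6, 14, 5]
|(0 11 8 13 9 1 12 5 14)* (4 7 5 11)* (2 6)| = |(0 4 7 5 14)(1 12 11 8 13 9)(2 6)| = 30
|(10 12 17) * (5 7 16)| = 3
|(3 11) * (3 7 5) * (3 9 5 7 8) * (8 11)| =2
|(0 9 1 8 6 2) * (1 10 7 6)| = 6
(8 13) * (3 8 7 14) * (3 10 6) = (3 8 13 7 14 10 6) = [0, 1, 2, 8, 4, 5, 3, 14, 13, 9, 6, 11, 12, 7, 10]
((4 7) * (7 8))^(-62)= (4 8 7)= [0, 1, 2, 3, 8, 5, 6, 4, 7]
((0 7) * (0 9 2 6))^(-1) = (0 6 2 9 7) = [6, 1, 9, 3, 4, 5, 2, 0, 8, 7]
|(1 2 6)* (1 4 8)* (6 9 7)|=|(1 2 9 7 6 4 8)|=7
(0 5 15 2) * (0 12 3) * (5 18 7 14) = [18, 1, 12, 0, 4, 15, 6, 14, 8, 9, 10, 11, 3, 13, 5, 2, 16, 17, 7] = (0 18 7 14 5 15 2 12 3)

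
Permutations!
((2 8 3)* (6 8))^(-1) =[0, 1, 3, 8, 4, 5, 2, 7, 6] =(2 3 8 6)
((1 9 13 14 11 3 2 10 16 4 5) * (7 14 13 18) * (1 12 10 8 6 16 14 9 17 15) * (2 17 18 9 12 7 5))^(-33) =[0, 1, 6, 3, 8, 5, 4, 7, 16, 9, 10, 11, 12, 13, 14, 15, 2, 17, 18] =(18)(2 6 4 8 16)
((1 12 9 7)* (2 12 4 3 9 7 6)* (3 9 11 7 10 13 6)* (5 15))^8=[0, 9, 13, 7, 3, 5, 10, 4, 8, 11, 2, 1, 6, 12, 14, 15]=(15)(1 9 11)(2 13 12 6 10)(3 7 4)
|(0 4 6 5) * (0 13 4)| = |(4 6 5 13)| = 4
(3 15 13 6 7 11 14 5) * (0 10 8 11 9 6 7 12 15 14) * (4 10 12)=(0 12 15 13 7 9 6 4 10 8 11)(3 14 5)=[12, 1, 2, 14, 10, 3, 4, 9, 11, 6, 8, 0, 15, 7, 5, 13]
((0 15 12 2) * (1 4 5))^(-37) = (0 2 12 15)(1 5 4) = [2, 5, 12, 3, 1, 4, 6, 7, 8, 9, 10, 11, 15, 13, 14, 0]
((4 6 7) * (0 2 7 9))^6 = (9) = [0, 1, 2, 3, 4, 5, 6, 7, 8, 9]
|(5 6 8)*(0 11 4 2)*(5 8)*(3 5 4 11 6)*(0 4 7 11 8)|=10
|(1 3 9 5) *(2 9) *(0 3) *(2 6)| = |(0 3 6 2 9 5 1)| = 7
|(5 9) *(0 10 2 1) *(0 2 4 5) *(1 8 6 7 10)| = 10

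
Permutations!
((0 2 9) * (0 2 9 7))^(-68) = [0, 1, 2, 3, 4, 5, 6, 7, 8, 9] = (9)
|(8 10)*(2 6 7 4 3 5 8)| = |(2 6 7 4 3 5 8 10)| = 8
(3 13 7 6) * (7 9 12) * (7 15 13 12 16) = (3 12 15 13 9 16 7 6) = [0, 1, 2, 12, 4, 5, 3, 6, 8, 16, 10, 11, 15, 9, 14, 13, 7]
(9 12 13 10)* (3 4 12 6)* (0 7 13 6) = (0 7 13 10 9)(3 4 12 6) = [7, 1, 2, 4, 12, 5, 3, 13, 8, 0, 9, 11, 6, 10]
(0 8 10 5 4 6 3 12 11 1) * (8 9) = (0 9 8 10 5 4 6 3 12 11 1) = [9, 0, 2, 12, 6, 4, 3, 7, 10, 8, 5, 1, 11]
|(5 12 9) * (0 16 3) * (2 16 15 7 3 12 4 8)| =28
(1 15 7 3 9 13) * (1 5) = [0, 15, 2, 9, 4, 1, 6, 3, 8, 13, 10, 11, 12, 5, 14, 7] = (1 15 7 3 9 13 5)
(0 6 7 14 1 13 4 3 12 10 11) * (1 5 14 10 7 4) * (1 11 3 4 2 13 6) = (0 1 6 2 13 11)(3 12 7 10)(5 14) = [1, 6, 13, 12, 4, 14, 2, 10, 8, 9, 3, 0, 7, 11, 5]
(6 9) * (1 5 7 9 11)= (1 5 7 9 6 11)= [0, 5, 2, 3, 4, 7, 11, 9, 8, 6, 10, 1]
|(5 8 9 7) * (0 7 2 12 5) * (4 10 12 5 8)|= 14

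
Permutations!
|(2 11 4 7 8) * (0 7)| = 6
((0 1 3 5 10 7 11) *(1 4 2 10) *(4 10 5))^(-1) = (0 11 7 10)(1 5 2 4 3) = [11, 5, 4, 1, 3, 2, 6, 10, 8, 9, 0, 7]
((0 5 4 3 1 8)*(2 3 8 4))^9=(0 2 1 8 5 3 4)=[2, 8, 1, 4, 0, 3, 6, 7, 5]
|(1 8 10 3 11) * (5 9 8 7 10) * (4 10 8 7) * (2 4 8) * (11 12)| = |(1 8 5 9 7 2 4 10 3 12 11)| = 11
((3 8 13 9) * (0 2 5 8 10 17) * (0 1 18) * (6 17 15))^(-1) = (0 18 1 17 6 15 10 3 9 13 8 5 2) = [18, 17, 0, 9, 4, 2, 15, 7, 5, 13, 3, 11, 12, 8, 14, 10, 16, 6, 1]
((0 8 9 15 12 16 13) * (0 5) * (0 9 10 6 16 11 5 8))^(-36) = (5 11 12 15 9)(6 10 8 13 16) = [0, 1, 2, 3, 4, 11, 10, 7, 13, 5, 8, 12, 15, 16, 14, 9, 6]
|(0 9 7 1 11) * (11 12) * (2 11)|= |(0 9 7 1 12 2 11)|= 7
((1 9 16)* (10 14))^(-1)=(1 16 9)(10 14)=[0, 16, 2, 3, 4, 5, 6, 7, 8, 1, 14, 11, 12, 13, 10, 15, 9]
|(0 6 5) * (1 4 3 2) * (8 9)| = 12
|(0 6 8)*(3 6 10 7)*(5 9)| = 6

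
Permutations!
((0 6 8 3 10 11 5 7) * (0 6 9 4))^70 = (11)(0 9 4) = [9, 1, 2, 3, 0, 5, 6, 7, 8, 4, 10, 11]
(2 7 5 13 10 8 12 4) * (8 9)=(2 7 5 13 10 9 8 12 4)=[0, 1, 7, 3, 2, 13, 6, 5, 12, 8, 9, 11, 4, 10]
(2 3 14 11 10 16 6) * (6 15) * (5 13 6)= (2 3 14 11 10 16 15 5 13 6)= [0, 1, 3, 14, 4, 13, 2, 7, 8, 9, 16, 10, 12, 6, 11, 5, 15]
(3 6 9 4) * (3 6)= (4 6 9)= [0, 1, 2, 3, 6, 5, 9, 7, 8, 4]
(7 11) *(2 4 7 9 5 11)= (2 4 7)(5 11 9)= [0, 1, 4, 3, 7, 11, 6, 2, 8, 5, 10, 9]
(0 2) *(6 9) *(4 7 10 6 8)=(0 2)(4 7 10 6 9 8)=[2, 1, 0, 3, 7, 5, 9, 10, 4, 8, 6]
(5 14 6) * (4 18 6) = [0, 1, 2, 3, 18, 14, 5, 7, 8, 9, 10, 11, 12, 13, 4, 15, 16, 17, 6] = (4 18 6 5 14)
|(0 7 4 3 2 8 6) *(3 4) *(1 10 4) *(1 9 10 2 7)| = |(0 1 2 8 6)(3 7)(4 9 10)| = 30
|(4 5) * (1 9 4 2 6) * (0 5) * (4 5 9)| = 7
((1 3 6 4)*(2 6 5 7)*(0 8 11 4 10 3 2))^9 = (0 5 10 2 4 8 7 3 6 1 11) = [5, 11, 4, 6, 8, 10, 1, 3, 7, 9, 2, 0]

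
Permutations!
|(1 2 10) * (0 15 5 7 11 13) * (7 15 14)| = 30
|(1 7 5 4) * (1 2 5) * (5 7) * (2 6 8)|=|(1 5 4 6 8 2 7)|=7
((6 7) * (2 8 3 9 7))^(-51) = (2 9)(3 6)(7 8) = [0, 1, 9, 6, 4, 5, 3, 8, 7, 2]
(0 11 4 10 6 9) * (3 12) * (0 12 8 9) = (0 11 4 10 6)(3 8 9 12) = [11, 1, 2, 8, 10, 5, 0, 7, 9, 12, 6, 4, 3]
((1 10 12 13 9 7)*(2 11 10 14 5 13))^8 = (1 5 9)(7 14 13) = [0, 5, 2, 3, 4, 9, 6, 14, 8, 1, 10, 11, 12, 7, 13]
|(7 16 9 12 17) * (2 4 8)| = |(2 4 8)(7 16 9 12 17)| = 15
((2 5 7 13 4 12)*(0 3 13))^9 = [3, 1, 5, 13, 12, 7, 6, 0, 8, 9, 10, 11, 2, 4] = (0 3 13 4 12 2 5 7)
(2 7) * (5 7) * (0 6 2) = (0 6 2 5 7) = [6, 1, 5, 3, 4, 7, 2, 0]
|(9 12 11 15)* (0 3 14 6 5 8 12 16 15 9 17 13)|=|(0 3 14 6 5 8 12 11 9 16 15 17 13)|=13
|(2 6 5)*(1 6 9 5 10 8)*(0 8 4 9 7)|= |(0 8 1 6 10 4 9 5 2 7)|= 10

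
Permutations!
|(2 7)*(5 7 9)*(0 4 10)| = |(0 4 10)(2 9 5 7)| = 12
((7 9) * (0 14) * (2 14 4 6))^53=(0 2 4 14 6)(7 9)=[2, 1, 4, 3, 14, 5, 0, 9, 8, 7, 10, 11, 12, 13, 6]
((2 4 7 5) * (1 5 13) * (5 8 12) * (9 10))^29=[0, 4, 8, 3, 12, 1, 6, 5, 7, 10, 9, 11, 13, 2]=(1 4 12 13 2 8 7 5)(9 10)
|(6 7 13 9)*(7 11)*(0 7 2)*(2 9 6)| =|(0 7 13 6 11 9 2)| =7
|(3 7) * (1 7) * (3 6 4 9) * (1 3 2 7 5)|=|(1 5)(2 7 6 4 9)|=10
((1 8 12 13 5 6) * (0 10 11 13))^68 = (0 6 10 1 11 8 13 12 5) = [6, 11, 2, 3, 4, 0, 10, 7, 13, 9, 1, 8, 5, 12]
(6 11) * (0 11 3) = (0 11 6 3) = [11, 1, 2, 0, 4, 5, 3, 7, 8, 9, 10, 6]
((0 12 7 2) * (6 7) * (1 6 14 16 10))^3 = (0 16 6)(1 2 14)(7 12 10) = [16, 2, 14, 3, 4, 5, 0, 12, 8, 9, 7, 11, 10, 13, 1, 15, 6]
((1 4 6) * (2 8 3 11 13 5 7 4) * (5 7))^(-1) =(1 6 4 7 13 11 3 8 2) =[0, 6, 1, 8, 7, 5, 4, 13, 2, 9, 10, 3, 12, 11]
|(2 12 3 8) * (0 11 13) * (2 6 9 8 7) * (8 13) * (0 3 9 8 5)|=|(0 11 5)(2 12 9 13 3 7)(6 8)|=6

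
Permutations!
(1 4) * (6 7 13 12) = (1 4)(6 7 13 12) = [0, 4, 2, 3, 1, 5, 7, 13, 8, 9, 10, 11, 6, 12]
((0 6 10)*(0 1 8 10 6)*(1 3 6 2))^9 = (1 3)(2 10)(6 8) = [0, 3, 10, 1, 4, 5, 8, 7, 6, 9, 2]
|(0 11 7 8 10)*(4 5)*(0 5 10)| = 12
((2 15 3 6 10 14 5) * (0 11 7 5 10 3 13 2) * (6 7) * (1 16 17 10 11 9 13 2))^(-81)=(0 3 14 16 9 7 11 17 13 5 6 10 1)(2 15)=[3, 0, 15, 14, 4, 6, 10, 11, 8, 7, 1, 17, 12, 5, 16, 2, 9, 13]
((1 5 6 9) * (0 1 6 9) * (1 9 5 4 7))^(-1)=(0 6 9)(1 7 4)=[6, 7, 2, 3, 1, 5, 9, 4, 8, 0]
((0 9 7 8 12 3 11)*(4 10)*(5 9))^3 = (0 7 3 5 8 11 9 12)(4 10) = [7, 1, 2, 5, 10, 8, 6, 3, 11, 12, 4, 9, 0]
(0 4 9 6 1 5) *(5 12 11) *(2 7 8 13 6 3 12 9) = [4, 9, 7, 12, 2, 0, 1, 8, 13, 3, 10, 5, 11, 6] = (0 4 2 7 8 13 6 1 9 3 12 11 5)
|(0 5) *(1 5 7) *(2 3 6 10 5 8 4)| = |(0 7 1 8 4 2 3 6 10 5)| = 10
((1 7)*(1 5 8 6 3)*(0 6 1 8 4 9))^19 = (0 6 3 8 1 7 5 4 9) = [6, 7, 2, 8, 9, 4, 3, 5, 1, 0]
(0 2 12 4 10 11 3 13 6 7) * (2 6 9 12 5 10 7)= (0 6 2 5 10 11 3 13 9 12 4 7)= [6, 1, 5, 13, 7, 10, 2, 0, 8, 12, 11, 3, 4, 9]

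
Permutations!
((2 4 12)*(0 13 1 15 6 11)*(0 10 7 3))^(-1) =(0 3 7 10 11 6 15 1 13)(2 12 4) =[3, 13, 12, 7, 2, 5, 15, 10, 8, 9, 11, 6, 4, 0, 14, 1]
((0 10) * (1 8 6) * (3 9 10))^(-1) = (0 10 9 3)(1 6 8) = [10, 6, 2, 0, 4, 5, 8, 7, 1, 3, 9]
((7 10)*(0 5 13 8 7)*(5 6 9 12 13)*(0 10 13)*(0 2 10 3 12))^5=(0 9 6)(2 10 3 12)(7 8 13)=[9, 1, 10, 12, 4, 5, 0, 8, 13, 6, 3, 11, 2, 7]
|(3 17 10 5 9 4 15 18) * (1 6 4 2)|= |(1 6 4 15 18 3 17 10 5 9 2)|= 11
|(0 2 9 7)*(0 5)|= 5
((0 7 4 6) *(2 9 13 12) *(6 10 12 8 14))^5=(0 2 6 12 14 10 8 4 13 7 9)=[2, 1, 6, 3, 13, 5, 12, 9, 4, 0, 8, 11, 14, 7, 10]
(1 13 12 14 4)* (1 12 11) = (1 13 11)(4 12 14) = [0, 13, 2, 3, 12, 5, 6, 7, 8, 9, 10, 1, 14, 11, 4]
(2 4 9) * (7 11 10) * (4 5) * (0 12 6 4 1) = [12, 0, 5, 3, 9, 1, 4, 11, 8, 2, 7, 10, 6] = (0 12 6 4 9 2 5 1)(7 11 10)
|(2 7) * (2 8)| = |(2 7 8)| = 3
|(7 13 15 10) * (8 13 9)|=|(7 9 8 13 15 10)|=6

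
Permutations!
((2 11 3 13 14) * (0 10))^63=(0 10)(2 13 11 14 3)=[10, 1, 13, 2, 4, 5, 6, 7, 8, 9, 0, 14, 12, 11, 3]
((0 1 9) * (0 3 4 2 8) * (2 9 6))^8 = [2, 8, 1, 9, 3, 5, 0, 7, 6, 4] = (0 2 1 8 6)(3 9 4)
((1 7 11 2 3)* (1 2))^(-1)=[0, 11, 3, 2, 4, 5, 6, 1, 8, 9, 10, 7]=(1 11 7)(2 3)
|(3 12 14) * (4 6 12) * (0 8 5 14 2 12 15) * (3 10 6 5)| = |(0 8 3 4 5 14 10 6 15)(2 12)| = 18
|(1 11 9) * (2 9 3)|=|(1 11 3 2 9)|=5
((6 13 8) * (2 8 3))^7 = (2 6 3 8 13) = [0, 1, 6, 8, 4, 5, 3, 7, 13, 9, 10, 11, 12, 2]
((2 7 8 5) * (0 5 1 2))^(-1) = (0 5)(1 8 7 2) = [5, 8, 1, 3, 4, 0, 6, 2, 7]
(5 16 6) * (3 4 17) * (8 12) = [0, 1, 2, 4, 17, 16, 5, 7, 12, 9, 10, 11, 8, 13, 14, 15, 6, 3] = (3 4 17)(5 16 6)(8 12)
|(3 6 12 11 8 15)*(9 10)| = |(3 6 12 11 8 15)(9 10)| = 6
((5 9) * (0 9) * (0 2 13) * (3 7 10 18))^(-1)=(0 13 2 5 9)(3 18 10 7)=[13, 1, 5, 18, 4, 9, 6, 3, 8, 0, 7, 11, 12, 2, 14, 15, 16, 17, 10]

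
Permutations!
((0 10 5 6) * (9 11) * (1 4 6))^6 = [0, 1, 2, 3, 4, 5, 6, 7, 8, 9, 10, 11] = (11)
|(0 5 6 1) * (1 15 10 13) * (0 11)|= |(0 5 6 15 10 13 1 11)|= 8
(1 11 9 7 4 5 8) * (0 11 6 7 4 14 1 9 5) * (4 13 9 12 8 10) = (0 11 5 10 4)(1 6 7 14)(8 12)(9 13) = [11, 6, 2, 3, 0, 10, 7, 14, 12, 13, 4, 5, 8, 9, 1]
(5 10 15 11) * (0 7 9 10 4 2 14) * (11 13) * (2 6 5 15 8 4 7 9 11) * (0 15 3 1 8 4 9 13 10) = (0 13 2 14 15 10 4 6 5 7 11 3 1 8 9) = [13, 8, 14, 1, 6, 7, 5, 11, 9, 0, 4, 3, 12, 2, 15, 10]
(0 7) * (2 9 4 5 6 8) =(0 7)(2 9 4 5 6 8) =[7, 1, 9, 3, 5, 6, 8, 0, 2, 4]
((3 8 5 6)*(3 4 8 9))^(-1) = (3 9)(4 6 5 8) = [0, 1, 2, 9, 6, 8, 5, 7, 4, 3]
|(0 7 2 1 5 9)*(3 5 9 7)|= |(0 3 5 7 2 1 9)|= 7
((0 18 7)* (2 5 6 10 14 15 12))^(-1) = (0 7 18)(2 12 15 14 10 6 5) = [7, 1, 12, 3, 4, 2, 5, 18, 8, 9, 6, 11, 15, 13, 10, 14, 16, 17, 0]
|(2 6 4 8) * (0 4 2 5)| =|(0 4 8 5)(2 6)| =4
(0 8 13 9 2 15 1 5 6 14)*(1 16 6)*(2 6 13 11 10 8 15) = (0 15 16 13 9 6 14)(1 5)(8 11 10) = [15, 5, 2, 3, 4, 1, 14, 7, 11, 6, 8, 10, 12, 9, 0, 16, 13]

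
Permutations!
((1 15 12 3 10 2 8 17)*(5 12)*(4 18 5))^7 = (1 10 18 17 3 4 8 12 15 2 5) = [0, 10, 5, 4, 8, 1, 6, 7, 12, 9, 18, 11, 15, 13, 14, 2, 16, 3, 17]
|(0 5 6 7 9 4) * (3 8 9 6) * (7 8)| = 8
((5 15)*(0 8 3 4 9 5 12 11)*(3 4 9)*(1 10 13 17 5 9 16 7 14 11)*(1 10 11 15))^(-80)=(0 13 7)(1 12 3)(4 5 15)(8 17 14)(10 16 11)=[13, 12, 2, 1, 5, 15, 6, 0, 17, 9, 16, 10, 3, 7, 8, 4, 11, 14]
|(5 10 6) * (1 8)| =6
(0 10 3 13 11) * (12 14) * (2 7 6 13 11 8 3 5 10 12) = (0 12 14 2 7 6 13 8 3 11)(5 10) = [12, 1, 7, 11, 4, 10, 13, 6, 3, 9, 5, 0, 14, 8, 2]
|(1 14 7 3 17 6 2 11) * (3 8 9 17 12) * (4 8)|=|(1 14 7 4 8 9 17 6 2 11)(3 12)|=10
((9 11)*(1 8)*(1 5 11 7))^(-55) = (1 7 9 11 5 8) = [0, 7, 2, 3, 4, 8, 6, 9, 1, 11, 10, 5]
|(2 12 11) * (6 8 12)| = |(2 6 8 12 11)| = 5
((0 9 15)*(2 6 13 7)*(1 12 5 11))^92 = [15, 1, 2, 3, 4, 5, 6, 7, 8, 0, 10, 11, 12, 13, 14, 9] = (0 15 9)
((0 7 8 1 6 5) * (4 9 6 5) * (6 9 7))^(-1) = (9)(0 5 1 8 7 4 6) = [5, 8, 2, 3, 6, 1, 0, 4, 7, 9]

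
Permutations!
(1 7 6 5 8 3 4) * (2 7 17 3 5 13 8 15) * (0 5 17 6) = (0 5 15 2 7)(1 6 13 8 17 3 4) = [5, 6, 7, 4, 1, 15, 13, 0, 17, 9, 10, 11, 12, 8, 14, 2, 16, 3]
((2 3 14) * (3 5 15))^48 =(2 3 5 14 15) =[0, 1, 3, 5, 4, 14, 6, 7, 8, 9, 10, 11, 12, 13, 15, 2]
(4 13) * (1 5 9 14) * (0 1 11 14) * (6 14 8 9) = (0 1 5 6 14 11 8 9)(4 13) = [1, 5, 2, 3, 13, 6, 14, 7, 9, 0, 10, 8, 12, 4, 11]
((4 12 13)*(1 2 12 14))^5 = (1 14 4 13 12 2) = [0, 14, 1, 3, 13, 5, 6, 7, 8, 9, 10, 11, 2, 12, 4]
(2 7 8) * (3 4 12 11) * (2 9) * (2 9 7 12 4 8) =(2 12 11 3 8 7) =[0, 1, 12, 8, 4, 5, 6, 2, 7, 9, 10, 3, 11]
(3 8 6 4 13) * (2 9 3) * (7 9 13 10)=(2 13)(3 8 6 4 10 7 9)=[0, 1, 13, 8, 10, 5, 4, 9, 6, 3, 7, 11, 12, 2]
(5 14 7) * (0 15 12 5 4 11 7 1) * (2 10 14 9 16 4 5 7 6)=(0 15 12 7 5 9 16 4 11 6 2 10 14 1)=[15, 0, 10, 3, 11, 9, 2, 5, 8, 16, 14, 6, 7, 13, 1, 12, 4]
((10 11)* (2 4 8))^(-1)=(2 8 4)(10 11)=[0, 1, 8, 3, 2, 5, 6, 7, 4, 9, 11, 10]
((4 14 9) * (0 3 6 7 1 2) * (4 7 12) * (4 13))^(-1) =(0 2 1 7 9 14 4 13 12 6 3) =[2, 7, 1, 0, 13, 5, 3, 9, 8, 14, 10, 11, 6, 12, 4]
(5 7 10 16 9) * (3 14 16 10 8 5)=(3 14 16 9)(5 7 8)=[0, 1, 2, 14, 4, 7, 6, 8, 5, 3, 10, 11, 12, 13, 16, 15, 9]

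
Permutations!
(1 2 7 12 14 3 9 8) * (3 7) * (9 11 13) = (1 2 3 11 13 9 8)(7 12 14) = [0, 2, 3, 11, 4, 5, 6, 12, 1, 8, 10, 13, 14, 9, 7]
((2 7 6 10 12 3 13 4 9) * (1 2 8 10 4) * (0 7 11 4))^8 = [6, 3, 13, 10, 2, 5, 7, 0, 4, 11, 9, 1, 8, 12] = (0 6 7)(1 3 10 9 11)(2 13 12 8 4)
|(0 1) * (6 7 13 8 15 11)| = 6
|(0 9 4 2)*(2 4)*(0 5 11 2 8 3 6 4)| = |(0 9 8 3 6 4)(2 5 11)| = 6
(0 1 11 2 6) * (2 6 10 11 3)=[1, 3, 10, 2, 4, 5, 0, 7, 8, 9, 11, 6]=(0 1 3 2 10 11 6)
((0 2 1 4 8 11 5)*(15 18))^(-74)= (18)(0 4 5 1 11 2 8)= [4, 11, 8, 3, 5, 1, 6, 7, 0, 9, 10, 2, 12, 13, 14, 15, 16, 17, 18]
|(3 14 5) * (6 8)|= 6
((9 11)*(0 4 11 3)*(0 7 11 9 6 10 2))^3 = (0 3 6)(2 9 11)(4 7 10) = [3, 1, 9, 6, 7, 5, 0, 10, 8, 11, 4, 2]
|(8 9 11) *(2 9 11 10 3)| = |(2 9 10 3)(8 11)| = 4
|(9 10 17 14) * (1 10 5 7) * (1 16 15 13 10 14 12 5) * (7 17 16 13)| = |(1 14 9)(5 17 12)(7 13 10 16 15)| = 15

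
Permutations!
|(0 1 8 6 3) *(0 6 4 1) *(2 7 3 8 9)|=|(1 9 2 7 3 6 8 4)|=8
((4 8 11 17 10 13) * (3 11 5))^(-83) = (3 4 17 5 13 11 8 10) = [0, 1, 2, 4, 17, 13, 6, 7, 10, 9, 3, 8, 12, 11, 14, 15, 16, 5]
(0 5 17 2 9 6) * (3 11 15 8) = (0 5 17 2 9 6)(3 11 15 8) = [5, 1, 9, 11, 4, 17, 0, 7, 3, 6, 10, 15, 12, 13, 14, 8, 16, 2]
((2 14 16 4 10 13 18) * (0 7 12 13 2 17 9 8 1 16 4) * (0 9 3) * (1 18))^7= (0 8 13 3 9 12 17 16 7 18 1)(2 10 4 14)= [8, 0, 10, 9, 14, 5, 6, 18, 13, 12, 4, 11, 17, 3, 2, 15, 7, 16, 1]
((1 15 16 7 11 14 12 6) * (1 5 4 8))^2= [0, 16, 2, 3, 1, 8, 4, 14, 15, 9, 10, 12, 5, 13, 6, 7, 11]= (1 16 11 12 5 8 15 7 14 6 4)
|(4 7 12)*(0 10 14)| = |(0 10 14)(4 7 12)| = 3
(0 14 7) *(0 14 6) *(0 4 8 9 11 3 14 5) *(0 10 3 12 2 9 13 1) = (0 6 4 8 13 1)(2 9 11 12)(3 14 7 5 10) = [6, 0, 9, 14, 8, 10, 4, 5, 13, 11, 3, 12, 2, 1, 7]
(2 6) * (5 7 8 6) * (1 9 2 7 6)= (1 9 2 5 6 7 8)= [0, 9, 5, 3, 4, 6, 7, 8, 1, 2]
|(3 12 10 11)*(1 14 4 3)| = |(1 14 4 3 12 10 11)| = 7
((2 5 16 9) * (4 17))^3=[0, 1, 9, 3, 17, 2, 6, 7, 8, 16, 10, 11, 12, 13, 14, 15, 5, 4]=(2 9 16 5)(4 17)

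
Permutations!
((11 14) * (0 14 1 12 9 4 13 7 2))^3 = [1, 4, 11, 3, 2, 5, 6, 14, 8, 7, 10, 9, 13, 0, 12] = (0 1 4 2 11 9 7 14 12 13)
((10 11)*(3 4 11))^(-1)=[0, 1, 2, 10, 3, 5, 6, 7, 8, 9, 11, 4]=(3 10 11 4)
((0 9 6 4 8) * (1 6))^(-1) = [8, 9, 2, 3, 6, 5, 1, 7, 4, 0] = (0 8 4 6 1 9)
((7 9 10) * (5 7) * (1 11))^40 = (11) = [0, 1, 2, 3, 4, 5, 6, 7, 8, 9, 10, 11]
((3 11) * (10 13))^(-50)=(13)=[0, 1, 2, 3, 4, 5, 6, 7, 8, 9, 10, 11, 12, 13]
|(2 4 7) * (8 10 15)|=3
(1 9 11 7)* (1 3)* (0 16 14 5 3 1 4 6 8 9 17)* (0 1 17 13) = [16, 13, 2, 4, 6, 3, 8, 17, 9, 11, 10, 7, 12, 0, 5, 15, 14, 1] = (0 16 14 5 3 4 6 8 9 11 7 17 1 13)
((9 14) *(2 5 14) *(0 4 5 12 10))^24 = [0, 1, 2, 3, 4, 5, 6, 7, 8, 9, 10, 11, 12, 13, 14] = (14)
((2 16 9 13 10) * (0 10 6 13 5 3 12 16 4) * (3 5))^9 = (0 10 2 4)(3 12 16 9)(6 13) = [10, 1, 4, 12, 0, 5, 13, 7, 8, 3, 2, 11, 16, 6, 14, 15, 9]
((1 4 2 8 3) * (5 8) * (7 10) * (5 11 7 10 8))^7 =(11) =[0, 1, 2, 3, 4, 5, 6, 7, 8, 9, 10, 11]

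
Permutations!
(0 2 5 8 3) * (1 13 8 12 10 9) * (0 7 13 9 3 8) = (0 2 5 12 10 3 7 13)(1 9) = [2, 9, 5, 7, 4, 12, 6, 13, 8, 1, 3, 11, 10, 0]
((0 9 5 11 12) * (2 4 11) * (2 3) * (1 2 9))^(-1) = (0 12 11 4 2 1)(3 5 9) = [12, 0, 1, 5, 2, 9, 6, 7, 8, 3, 10, 4, 11]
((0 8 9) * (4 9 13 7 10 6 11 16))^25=(0 6)(4 7)(8 11)(9 10)(13 16)=[6, 1, 2, 3, 7, 5, 0, 4, 11, 10, 9, 8, 12, 16, 14, 15, 13]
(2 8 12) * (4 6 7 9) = (2 8 12)(4 6 7 9) = [0, 1, 8, 3, 6, 5, 7, 9, 12, 4, 10, 11, 2]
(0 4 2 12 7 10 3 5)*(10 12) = (0 4 2 10 3 5)(7 12) = [4, 1, 10, 5, 2, 0, 6, 12, 8, 9, 3, 11, 7]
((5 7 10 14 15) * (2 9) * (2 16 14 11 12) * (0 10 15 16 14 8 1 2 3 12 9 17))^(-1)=(0 17 2 1 8 16 14 9 11 10)(3 12)(5 15 7)=[17, 8, 1, 12, 4, 15, 6, 5, 16, 11, 0, 10, 3, 13, 9, 7, 14, 2]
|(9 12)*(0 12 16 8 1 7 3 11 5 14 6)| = 12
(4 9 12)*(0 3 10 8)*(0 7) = (0 3 10 8 7)(4 9 12) = [3, 1, 2, 10, 9, 5, 6, 0, 7, 12, 8, 11, 4]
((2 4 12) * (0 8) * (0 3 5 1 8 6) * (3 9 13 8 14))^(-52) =(14)(2 12 4)(8 13 9) =[0, 1, 12, 3, 2, 5, 6, 7, 13, 8, 10, 11, 4, 9, 14]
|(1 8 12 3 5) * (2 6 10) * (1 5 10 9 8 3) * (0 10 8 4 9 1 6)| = |(0 10 2)(1 3 8 12 6)(4 9)| = 30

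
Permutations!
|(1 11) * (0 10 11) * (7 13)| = 4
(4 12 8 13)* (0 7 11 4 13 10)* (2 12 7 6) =[6, 1, 12, 3, 7, 5, 2, 11, 10, 9, 0, 4, 8, 13] =(13)(0 6 2 12 8 10)(4 7 11)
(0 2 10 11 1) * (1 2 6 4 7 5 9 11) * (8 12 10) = (0 6 4 7 5 9 11 2 8 12 10 1) = [6, 0, 8, 3, 7, 9, 4, 5, 12, 11, 1, 2, 10]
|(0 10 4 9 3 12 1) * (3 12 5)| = |(0 10 4 9 12 1)(3 5)| = 6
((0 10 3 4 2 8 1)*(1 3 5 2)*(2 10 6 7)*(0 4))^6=(10)=[0, 1, 2, 3, 4, 5, 6, 7, 8, 9, 10]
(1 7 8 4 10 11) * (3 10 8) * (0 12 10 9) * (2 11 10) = (0 12 2 11 1 7 3 9)(4 8) = [12, 7, 11, 9, 8, 5, 6, 3, 4, 0, 10, 1, 2]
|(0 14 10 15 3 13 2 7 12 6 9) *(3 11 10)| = 9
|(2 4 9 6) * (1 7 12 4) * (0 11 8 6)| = 10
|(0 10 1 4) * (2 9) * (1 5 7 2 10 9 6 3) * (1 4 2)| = |(0 9 10 5 7 1 2 6 3 4)| = 10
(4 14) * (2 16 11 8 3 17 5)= [0, 1, 16, 17, 14, 2, 6, 7, 3, 9, 10, 8, 12, 13, 4, 15, 11, 5]= (2 16 11 8 3 17 5)(4 14)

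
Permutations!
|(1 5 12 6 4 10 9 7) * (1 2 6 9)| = |(1 5 12 9 7 2 6 4 10)| = 9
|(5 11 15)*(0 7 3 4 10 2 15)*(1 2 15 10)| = 10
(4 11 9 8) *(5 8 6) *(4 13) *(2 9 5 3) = (2 9 6 3)(4 11 5 8 13) = [0, 1, 9, 2, 11, 8, 3, 7, 13, 6, 10, 5, 12, 4]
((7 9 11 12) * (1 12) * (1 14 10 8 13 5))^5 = (1 14)(5 11)(7 8)(9 13)(10 12) = [0, 14, 2, 3, 4, 11, 6, 8, 7, 13, 12, 5, 10, 9, 1]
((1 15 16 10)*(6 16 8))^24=(16)=[0, 1, 2, 3, 4, 5, 6, 7, 8, 9, 10, 11, 12, 13, 14, 15, 16]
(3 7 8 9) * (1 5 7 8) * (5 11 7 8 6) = (1 11 7)(3 6 5 8 9) = [0, 11, 2, 6, 4, 8, 5, 1, 9, 3, 10, 7]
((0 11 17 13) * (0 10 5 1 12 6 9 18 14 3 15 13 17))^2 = (1 6 18 3 13 5 12 9 14 15 10) = [0, 6, 2, 13, 4, 12, 18, 7, 8, 14, 1, 11, 9, 5, 15, 10, 16, 17, 3]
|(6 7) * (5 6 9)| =|(5 6 7 9)| =4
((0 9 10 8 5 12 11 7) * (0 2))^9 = (12) = [0, 1, 2, 3, 4, 5, 6, 7, 8, 9, 10, 11, 12]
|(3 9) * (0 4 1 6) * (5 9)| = 12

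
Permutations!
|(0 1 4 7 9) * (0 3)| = |(0 1 4 7 9 3)| = 6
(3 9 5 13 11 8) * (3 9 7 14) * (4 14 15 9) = (3 7 15 9 5 13 11 8 4 14) = [0, 1, 2, 7, 14, 13, 6, 15, 4, 5, 10, 8, 12, 11, 3, 9]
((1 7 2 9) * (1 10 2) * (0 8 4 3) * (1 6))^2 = (0 4)(1 6 7)(2 10 9)(3 8) = [4, 6, 10, 8, 0, 5, 7, 1, 3, 2, 9]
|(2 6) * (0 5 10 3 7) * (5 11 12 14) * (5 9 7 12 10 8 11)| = |(0 5 8 11 10 3 12 14 9 7)(2 6)| = 10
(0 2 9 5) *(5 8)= (0 2 9 8 5)= [2, 1, 9, 3, 4, 0, 6, 7, 5, 8]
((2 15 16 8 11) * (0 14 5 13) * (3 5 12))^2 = (0 12 5)(2 16 11 15 8)(3 13 14) = [12, 1, 16, 13, 4, 0, 6, 7, 2, 9, 10, 15, 5, 14, 3, 8, 11]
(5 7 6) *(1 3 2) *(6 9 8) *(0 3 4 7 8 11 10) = (0 3 2 1 4 7 9 11 10)(5 8 6) = [3, 4, 1, 2, 7, 8, 5, 9, 6, 11, 0, 10]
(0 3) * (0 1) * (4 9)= (0 3 1)(4 9)= [3, 0, 2, 1, 9, 5, 6, 7, 8, 4]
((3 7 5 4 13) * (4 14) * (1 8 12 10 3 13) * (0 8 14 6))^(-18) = (14)(0 5 3 12)(6 7 10 8) = [5, 1, 2, 12, 4, 3, 7, 10, 6, 9, 8, 11, 0, 13, 14]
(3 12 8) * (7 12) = (3 7 12 8) = [0, 1, 2, 7, 4, 5, 6, 12, 3, 9, 10, 11, 8]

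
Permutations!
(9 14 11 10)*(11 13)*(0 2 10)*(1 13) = (0 2 10 9 14 1 13 11) = [2, 13, 10, 3, 4, 5, 6, 7, 8, 14, 9, 0, 12, 11, 1]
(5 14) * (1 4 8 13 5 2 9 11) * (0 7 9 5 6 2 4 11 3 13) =(0 7 9 3 13 6 2 5 14 4 8)(1 11) =[7, 11, 5, 13, 8, 14, 2, 9, 0, 3, 10, 1, 12, 6, 4]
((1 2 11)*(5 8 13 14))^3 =(5 14 13 8) =[0, 1, 2, 3, 4, 14, 6, 7, 5, 9, 10, 11, 12, 8, 13]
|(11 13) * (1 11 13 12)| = 3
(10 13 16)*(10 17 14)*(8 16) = (8 16 17 14 10 13) = [0, 1, 2, 3, 4, 5, 6, 7, 16, 9, 13, 11, 12, 8, 10, 15, 17, 14]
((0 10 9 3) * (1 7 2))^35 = (0 3 9 10)(1 2 7) = [3, 2, 7, 9, 4, 5, 6, 1, 8, 10, 0]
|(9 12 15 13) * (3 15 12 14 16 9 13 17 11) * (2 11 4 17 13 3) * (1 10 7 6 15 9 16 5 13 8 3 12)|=|(1 10 7 6 15 8 3 9 14 5 13 12)(2 11)(4 17)|=12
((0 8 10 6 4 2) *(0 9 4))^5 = (0 8 10 6)(2 4 9) = [8, 1, 4, 3, 9, 5, 0, 7, 10, 2, 6]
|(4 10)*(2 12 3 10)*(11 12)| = |(2 11 12 3 10 4)| = 6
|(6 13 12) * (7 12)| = |(6 13 7 12)| = 4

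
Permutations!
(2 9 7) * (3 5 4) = (2 9 7)(3 5 4) = [0, 1, 9, 5, 3, 4, 6, 2, 8, 7]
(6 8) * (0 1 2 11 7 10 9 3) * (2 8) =(0 1 8 6 2 11 7 10 9 3) =[1, 8, 11, 0, 4, 5, 2, 10, 6, 3, 9, 7]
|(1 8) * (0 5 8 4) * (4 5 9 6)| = |(0 9 6 4)(1 5 8)| = 12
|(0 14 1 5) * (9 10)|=|(0 14 1 5)(9 10)|=4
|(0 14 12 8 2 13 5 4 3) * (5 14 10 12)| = 10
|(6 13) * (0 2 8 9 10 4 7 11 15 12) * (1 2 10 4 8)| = 18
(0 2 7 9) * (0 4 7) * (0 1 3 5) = (0 2 1 3 5)(4 7 9) = [2, 3, 1, 5, 7, 0, 6, 9, 8, 4]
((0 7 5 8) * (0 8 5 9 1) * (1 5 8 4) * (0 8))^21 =(0 7 9 5) =[7, 1, 2, 3, 4, 0, 6, 9, 8, 5]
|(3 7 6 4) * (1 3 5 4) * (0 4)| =|(0 4 5)(1 3 7 6)| =12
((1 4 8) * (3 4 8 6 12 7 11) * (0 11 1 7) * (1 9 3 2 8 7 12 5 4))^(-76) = (0 12 8 2 11)(4 5 6) = [12, 1, 11, 3, 5, 6, 4, 7, 2, 9, 10, 0, 8]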